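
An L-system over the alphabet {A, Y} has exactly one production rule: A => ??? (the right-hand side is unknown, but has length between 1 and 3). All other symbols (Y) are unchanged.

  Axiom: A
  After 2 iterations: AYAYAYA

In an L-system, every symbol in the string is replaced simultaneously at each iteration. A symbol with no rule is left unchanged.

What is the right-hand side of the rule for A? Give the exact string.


Answer: AYA

Derivation:
Trying A => AYA:
  Step 0: A
  Step 1: AYA
  Step 2: AYAYAYA
Matches the given result.


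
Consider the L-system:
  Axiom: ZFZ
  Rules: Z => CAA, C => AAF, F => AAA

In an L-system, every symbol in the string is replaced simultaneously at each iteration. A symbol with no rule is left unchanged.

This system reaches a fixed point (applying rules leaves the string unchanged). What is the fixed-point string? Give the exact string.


Answer: AAAAAAAAAAAAAAAAA

Derivation:
Step 0: ZFZ
Step 1: CAAAAACAA
Step 2: AAFAAAAAAAFAA
Step 3: AAAAAAAAAAAAAAAAA
Step 4: AAAAAAAAAAAAAAAAA  (unchanged — fixed point at step 3)


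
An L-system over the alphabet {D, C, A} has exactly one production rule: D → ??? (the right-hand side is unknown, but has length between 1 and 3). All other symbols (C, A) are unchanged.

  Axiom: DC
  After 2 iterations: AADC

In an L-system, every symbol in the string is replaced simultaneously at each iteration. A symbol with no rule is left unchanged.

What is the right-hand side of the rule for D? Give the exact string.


Trying D → AD:
  Step 0: DC
  Step 1: ADC
  Step 2: AADC
Matches the given result.

Answer: AD


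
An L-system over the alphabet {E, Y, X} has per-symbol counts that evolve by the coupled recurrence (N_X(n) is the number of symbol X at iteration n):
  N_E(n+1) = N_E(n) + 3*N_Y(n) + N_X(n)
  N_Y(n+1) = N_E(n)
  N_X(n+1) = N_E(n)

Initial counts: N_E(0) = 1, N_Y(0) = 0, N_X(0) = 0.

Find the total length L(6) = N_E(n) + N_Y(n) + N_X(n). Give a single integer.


Step 0: N_E=1, N_Y=0, N_X=0, L=1
Step 1: N_E=1, N_Y=1, N_X=1, L=3
Step 2: N_E=5, N_Y=1, N_X=1, L=7
Step 3: N_E=9, N_Y=5, N_X=5, L=19
Step 4: N_E=29, N_Y=9, N_X=9, L=47
Step 5: N_E=65, N_Y=29, N_X=29, L=123
Step 6: N_E=181, N_Y=65, N_X=65, L=311

Answer: 311


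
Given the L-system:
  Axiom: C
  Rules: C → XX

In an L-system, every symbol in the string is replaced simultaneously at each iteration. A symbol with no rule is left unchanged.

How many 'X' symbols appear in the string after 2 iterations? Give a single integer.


Step 0: C  (0 'X')
Step 1: XX  (2 'X')
Step 2: XX  (2 'X')

Answer: 2


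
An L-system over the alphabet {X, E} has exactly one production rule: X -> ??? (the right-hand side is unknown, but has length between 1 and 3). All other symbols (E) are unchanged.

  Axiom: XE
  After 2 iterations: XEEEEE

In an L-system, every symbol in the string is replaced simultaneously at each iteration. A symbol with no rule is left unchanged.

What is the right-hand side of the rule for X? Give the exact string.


Trying X -> XEE:
  Step 0: XE
  Step 1: XEEE
  Step 2: XEEEEE
Matches the given result.

Answer: XEE


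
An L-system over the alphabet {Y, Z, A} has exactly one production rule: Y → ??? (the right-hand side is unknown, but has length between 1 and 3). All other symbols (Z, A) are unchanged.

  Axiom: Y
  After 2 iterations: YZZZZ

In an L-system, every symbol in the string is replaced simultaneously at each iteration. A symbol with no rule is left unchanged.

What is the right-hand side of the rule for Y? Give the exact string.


Trying Y → YZZ:
  Step 0: Y
  Step 1: YZZ
  Step 2: YZZZZ
Matches the given result.

Answer: YZZ


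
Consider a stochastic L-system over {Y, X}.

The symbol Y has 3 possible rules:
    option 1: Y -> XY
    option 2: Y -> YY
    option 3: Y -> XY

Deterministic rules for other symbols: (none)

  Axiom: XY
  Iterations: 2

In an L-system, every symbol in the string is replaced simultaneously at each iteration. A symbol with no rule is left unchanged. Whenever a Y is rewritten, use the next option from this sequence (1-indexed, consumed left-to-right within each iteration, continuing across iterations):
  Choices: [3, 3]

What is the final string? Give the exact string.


Answer: XXXY

Derivation:
Step 0: XY
Step 1: XXY  (used choices [3])
Step 2: XXXY  (used choices [3])


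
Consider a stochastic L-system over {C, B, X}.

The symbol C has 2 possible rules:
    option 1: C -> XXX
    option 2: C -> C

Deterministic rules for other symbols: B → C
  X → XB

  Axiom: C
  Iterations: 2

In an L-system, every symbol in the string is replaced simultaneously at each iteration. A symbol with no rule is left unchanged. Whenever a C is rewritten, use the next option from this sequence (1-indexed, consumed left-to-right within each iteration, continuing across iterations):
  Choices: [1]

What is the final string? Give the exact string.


Answer: XBXBXB

Derivation:
Step 0: C
Step 1: XXX  (used choices [1])
Step 2: XBXBXB  (used choices [])


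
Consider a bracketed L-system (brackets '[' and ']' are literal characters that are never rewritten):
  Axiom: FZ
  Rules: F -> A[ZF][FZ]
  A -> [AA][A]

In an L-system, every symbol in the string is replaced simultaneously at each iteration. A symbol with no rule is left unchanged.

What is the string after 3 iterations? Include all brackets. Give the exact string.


Step 0: FZ
Step 1: A[ZF][FZ]Z
Step 2: [AA][A][ZA[ZF][FZ]][A[ZF][FZ]Z]Z
Step 3: [[AA][A][AA][A]][[AA][A]][Z[AA][A][ZA[ZF][FZ]][A[ZF][FZ]Z]][[AA][A][ZA[ZF][FZ]][A[ZF][FZ]Z]Z]Z

Answer: [[AA][A][AA][A]][[AA][A]][Z[AA][A][ZA[ZF][FZ]][A[ZF][FZ]Z]][[AA][A][ZA[ZF][FZ]][A[ZF][FZ]Z]Z]Z


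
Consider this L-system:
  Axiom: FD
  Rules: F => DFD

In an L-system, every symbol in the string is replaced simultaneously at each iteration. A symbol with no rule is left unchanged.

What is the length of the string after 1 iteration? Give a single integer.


Step 0: length = 2
Step 1: length = 4

Answer: 4


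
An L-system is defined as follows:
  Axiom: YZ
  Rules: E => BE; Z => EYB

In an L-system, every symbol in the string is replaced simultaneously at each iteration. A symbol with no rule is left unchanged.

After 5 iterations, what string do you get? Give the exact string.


Answer: YBBBBEYB

Derivation:
Step 0: YZ
Step 1: YEYB
Step 2: YBEYB
Step 3: YBBEYB
Step 4: YBBBEYB
Step 5: YBBBBEYB


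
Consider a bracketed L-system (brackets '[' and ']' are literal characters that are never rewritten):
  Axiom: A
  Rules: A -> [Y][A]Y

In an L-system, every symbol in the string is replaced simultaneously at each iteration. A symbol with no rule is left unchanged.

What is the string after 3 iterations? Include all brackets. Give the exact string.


Answer: [Y][[Y][[Y][A]Y]Y]Y

Derivation:
Step 0: A
Step 1: [Y][A]Y
Step 2: [Y][[Y][A]Y]Y
Step 3: [Y][[Y][[Y][A]Y]Y]Y


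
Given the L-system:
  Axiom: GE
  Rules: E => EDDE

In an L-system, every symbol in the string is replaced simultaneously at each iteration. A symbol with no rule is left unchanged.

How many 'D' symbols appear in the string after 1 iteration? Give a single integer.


Answer: 2

Derivation:
Step 0: GE  (0 'D')
Step 1: GEDDE  (2 'D')


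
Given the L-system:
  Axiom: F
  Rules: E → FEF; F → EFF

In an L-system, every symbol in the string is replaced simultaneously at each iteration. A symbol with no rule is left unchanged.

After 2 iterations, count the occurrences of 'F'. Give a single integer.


Answer: 6

Derivation:
Step 0: F  (1 'F')
Step 1: EFF  (2 'F')
Step 2: FEFEFFEFF  (6 'F')


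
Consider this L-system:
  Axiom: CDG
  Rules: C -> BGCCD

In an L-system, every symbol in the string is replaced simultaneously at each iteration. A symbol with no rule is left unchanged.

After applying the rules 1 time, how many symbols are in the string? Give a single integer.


Answer: 7

Derivation:
Step 0: length = 3
Step 1: length = 7


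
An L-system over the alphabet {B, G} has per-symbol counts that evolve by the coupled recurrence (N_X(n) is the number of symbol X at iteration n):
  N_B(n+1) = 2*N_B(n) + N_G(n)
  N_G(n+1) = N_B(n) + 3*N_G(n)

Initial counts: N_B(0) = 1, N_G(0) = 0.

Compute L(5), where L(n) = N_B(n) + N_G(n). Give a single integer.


Answer: 450

Derivation:
Step 0: N_B=1, N_G=0, L=1
Step 1: N_B=2, N_G=1, L=3
Step 2: N_B=5, N_G=5, L=10
Step 3: N_B=15, N_G=20, L=35
Step 4: N_B=50, N_G=75, L=125
Step 5: N_B=175, N_G=275, L=450


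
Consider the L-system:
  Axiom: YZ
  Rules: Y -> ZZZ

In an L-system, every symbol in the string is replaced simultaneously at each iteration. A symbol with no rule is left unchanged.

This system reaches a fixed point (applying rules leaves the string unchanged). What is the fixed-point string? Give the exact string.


Answer: ZZZZ

Derivation:
Step 0: YZ
Step 1: ZZZZ
Step 2: ZZZZ  (unchanged — fixed point at step 1)


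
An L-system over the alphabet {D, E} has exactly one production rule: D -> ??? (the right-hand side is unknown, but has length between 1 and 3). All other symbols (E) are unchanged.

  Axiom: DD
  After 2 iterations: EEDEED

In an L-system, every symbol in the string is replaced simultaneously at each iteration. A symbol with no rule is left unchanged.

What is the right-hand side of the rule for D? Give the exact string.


Answer: ED

Derivation:
Trying D -> ED:
  Step 0: DD
  Step 1: EDED
  Step 2: EEDEED
Matches the given result.


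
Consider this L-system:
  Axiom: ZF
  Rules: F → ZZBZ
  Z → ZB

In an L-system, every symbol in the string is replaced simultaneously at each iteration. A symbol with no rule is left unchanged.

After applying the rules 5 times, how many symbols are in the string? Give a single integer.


Step 0: length = 2
Step 1: length = 6
Step 2: length = 10
Step 3: length = 14
Step 4: length = 18
Step 5: length = 22

Answer: 22


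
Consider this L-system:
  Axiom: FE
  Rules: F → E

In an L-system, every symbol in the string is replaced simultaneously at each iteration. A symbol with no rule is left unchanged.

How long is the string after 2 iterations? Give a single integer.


Step 0: length = 2
Step 1: length = 2
Step 2: length = 2

Answer: 2


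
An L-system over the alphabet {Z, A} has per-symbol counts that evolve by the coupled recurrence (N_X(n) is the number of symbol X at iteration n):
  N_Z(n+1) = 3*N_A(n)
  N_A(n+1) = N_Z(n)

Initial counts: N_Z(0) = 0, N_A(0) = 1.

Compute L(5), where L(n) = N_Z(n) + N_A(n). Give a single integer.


Answer: 27

Derivation:
Step 0: N_Z=0, N_A=1, L=1
Step 1: N_Z=3, N_A=0, L=3
Step 2: N_Z=0, N_A=3, L=3
Step 3: N_Z=9, N_A=0, L=9
Step 4: N_Z=0, N_A=9, L=9
Step 5: N_Z=27, N_A=0, L=27


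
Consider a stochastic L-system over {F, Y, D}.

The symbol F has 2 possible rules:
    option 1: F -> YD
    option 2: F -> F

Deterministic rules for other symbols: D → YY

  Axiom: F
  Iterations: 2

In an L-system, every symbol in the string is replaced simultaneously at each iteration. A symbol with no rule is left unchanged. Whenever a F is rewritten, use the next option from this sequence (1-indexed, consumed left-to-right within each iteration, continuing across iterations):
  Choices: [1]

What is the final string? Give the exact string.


Step 0: F
Step 1: YD  (used choices [1])
Step 2: YYY  (used choices [])

Answer: YYY


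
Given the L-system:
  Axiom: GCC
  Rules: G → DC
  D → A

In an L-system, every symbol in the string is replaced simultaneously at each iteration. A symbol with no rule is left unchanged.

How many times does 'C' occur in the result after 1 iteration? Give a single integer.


Step 0: GCC  (2 'C')
Step 1: DCCC  (3 'C')

Answer: 3


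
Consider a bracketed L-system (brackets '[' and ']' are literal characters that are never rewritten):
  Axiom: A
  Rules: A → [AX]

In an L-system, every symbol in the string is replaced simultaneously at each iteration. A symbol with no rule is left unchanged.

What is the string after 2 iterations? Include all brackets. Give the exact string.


Answer: [[AX]X]

Derivation:
Step 0: A
Step 1: [AX]
Step 2: [[AX]X]


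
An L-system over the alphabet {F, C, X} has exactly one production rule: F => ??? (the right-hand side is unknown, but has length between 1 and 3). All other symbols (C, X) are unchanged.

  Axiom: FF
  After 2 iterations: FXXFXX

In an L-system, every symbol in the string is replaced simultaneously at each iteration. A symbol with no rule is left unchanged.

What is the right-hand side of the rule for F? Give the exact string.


Answer: FX

Derivation:
Trying F => FX:
  Step 0: FF
  Step 1: FXFX
  Step 2: FXXFXX
Matches the given result.


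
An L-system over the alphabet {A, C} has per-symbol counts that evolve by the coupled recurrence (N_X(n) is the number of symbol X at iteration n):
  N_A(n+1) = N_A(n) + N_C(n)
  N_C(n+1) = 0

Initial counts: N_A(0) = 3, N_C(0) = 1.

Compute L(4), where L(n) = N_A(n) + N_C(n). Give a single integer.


Answer: 4

Derivation:
Step 0: N_A=3, N_C=1, L=4
Step 1: N_A=4, N_C=0, L=4
Step 2: N_A=4, N_C=0, L=4
Step 3: N_A=4, N_C=0, L=4
Step 4: N_A=4, N_C=0, L=4


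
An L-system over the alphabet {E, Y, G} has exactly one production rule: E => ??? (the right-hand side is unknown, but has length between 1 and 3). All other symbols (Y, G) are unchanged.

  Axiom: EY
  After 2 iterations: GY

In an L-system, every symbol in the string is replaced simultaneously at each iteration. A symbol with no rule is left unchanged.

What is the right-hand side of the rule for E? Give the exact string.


Answer: G

Derivation:
Trying E => G:
  Step 0: EY
  Step 1: GY
  Step 2: GY
Matches the given result.


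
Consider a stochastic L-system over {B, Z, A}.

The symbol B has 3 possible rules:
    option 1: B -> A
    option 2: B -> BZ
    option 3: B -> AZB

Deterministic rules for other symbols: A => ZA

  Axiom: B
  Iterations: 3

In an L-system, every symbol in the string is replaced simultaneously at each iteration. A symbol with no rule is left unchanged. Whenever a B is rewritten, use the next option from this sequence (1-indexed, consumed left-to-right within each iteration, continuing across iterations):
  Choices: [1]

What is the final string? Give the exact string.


Step 0: B
Step 1: A  (used choices [1])
Step 2: ZA  (used choices [])
Step 3: ZZA  (used choices [])

Answer: ZZA


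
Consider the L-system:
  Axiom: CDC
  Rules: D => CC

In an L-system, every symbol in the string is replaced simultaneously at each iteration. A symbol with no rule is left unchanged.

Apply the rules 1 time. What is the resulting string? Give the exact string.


Answer: CCCC

Derivation:
Step 0: CDC
Step 1: CCCC


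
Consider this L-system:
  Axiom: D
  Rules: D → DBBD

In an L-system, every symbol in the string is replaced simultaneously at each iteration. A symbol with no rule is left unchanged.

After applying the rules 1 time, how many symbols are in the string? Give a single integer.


Step 0: length = 1
Step 1: length = 4

Answer: 4


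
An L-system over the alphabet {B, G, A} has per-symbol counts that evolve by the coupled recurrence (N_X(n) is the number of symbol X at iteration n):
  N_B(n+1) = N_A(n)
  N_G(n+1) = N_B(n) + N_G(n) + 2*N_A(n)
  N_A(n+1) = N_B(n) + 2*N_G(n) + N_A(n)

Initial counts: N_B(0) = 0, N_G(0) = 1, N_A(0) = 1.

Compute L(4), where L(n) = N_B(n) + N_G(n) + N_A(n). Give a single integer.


Step 0: N_B=0, N_G=1, N_A=1, L=2
Step 1: N_B=1, N_G=3, N_A=3, L=7
Step 2: N_B=3, N_G=10, N_A=10, L=23
Step 3: N_B=10, N_G=33, N_A=33, L=76
Step 4: N_B=33, N_G=109, N_A=109, L=251

Answer: 251


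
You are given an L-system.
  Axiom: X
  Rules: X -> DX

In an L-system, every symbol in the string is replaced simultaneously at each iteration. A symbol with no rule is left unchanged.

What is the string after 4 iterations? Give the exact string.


Step 0: X
Step 1: DX
Step 2: DDX
Step 3: DDDX
Step 4: DDDDX

Answer: DDDDX


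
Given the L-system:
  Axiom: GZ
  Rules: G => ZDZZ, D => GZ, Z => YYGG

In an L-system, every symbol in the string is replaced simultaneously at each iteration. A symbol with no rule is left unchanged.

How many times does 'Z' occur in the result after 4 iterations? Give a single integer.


Step 0: GZ  (1 'Z')
Step 1: ZDZZYYGG  (3 'Z')
Step 2: YYGGGZYYGGYYGGYYZDZZZDZZ  (7 'Z')
Step 3: YYZDZZZDZZZDZZYYGGYYZDZZZDZZYYZDZZZDZZYYYYGGGZYYGGYYGGYYGGGZYYGGYYGG  (23 'Z')
Step 4: YYYYGGGZYYGGYYGGYYGGGZYYGGYYGGYYGGGZYYGGYYGGYYZDZZZDZZYYYYGGGZYYGGYYGGYYGGGZYYGGYYGGYYYYGGGZYYGGYYGGYYGGGZYYGGYYGGYYYYZDZZZDZZZDZZYYGGYYZDZZZDZZYYZDZZZDZZYYZDZZZDZZZDZZYYGGYYZDZZZDZZYYZDZZZDZZ  (55 'Z')

Answer: 55


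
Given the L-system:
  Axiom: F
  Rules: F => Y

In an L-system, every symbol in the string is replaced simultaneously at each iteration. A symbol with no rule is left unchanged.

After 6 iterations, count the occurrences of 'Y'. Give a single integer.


Step 0: F  (0 'Y')
Step 1: Y  (1 'Y')
Step 2: Y  (1 'Y')
Step 3: Y  (1 'Y')
Step 4: Y  (1 'Y')
Step 5: Y  (1 'Y')
Step 6: Y  (1 'Y')

Answer: 1


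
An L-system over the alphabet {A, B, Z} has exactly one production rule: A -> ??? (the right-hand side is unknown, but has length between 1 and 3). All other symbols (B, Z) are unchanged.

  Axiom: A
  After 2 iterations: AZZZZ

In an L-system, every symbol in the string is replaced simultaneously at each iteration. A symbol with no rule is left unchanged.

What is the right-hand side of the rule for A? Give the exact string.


Trying A -> AZZ:
  Step 0: A
  Step 1: AZZ
  Step 2: AZZZZ
Matches the given result.

Answer: AZZ


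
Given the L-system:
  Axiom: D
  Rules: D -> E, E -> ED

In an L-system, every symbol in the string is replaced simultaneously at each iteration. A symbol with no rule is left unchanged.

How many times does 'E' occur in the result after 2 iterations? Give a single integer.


Answer: 1

Derivation:
Step 0: D  (0 'E')
Step 1: E  (1 'E')
Step 2: ED  (1 'E')


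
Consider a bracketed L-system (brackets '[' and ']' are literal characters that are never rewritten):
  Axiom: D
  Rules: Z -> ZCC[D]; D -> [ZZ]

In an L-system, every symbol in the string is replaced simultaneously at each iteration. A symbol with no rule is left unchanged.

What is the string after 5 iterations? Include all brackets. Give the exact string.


Answer: [ZCC[D]CC[[ZZ]]CC[[ZCC[D]ZCC[D]]]CC[[ZCC[D]CC[[ZZ]]ZCC[D]CC[[ZZ]]]]ZCC[D]CC[[ZZ]]CC[[ZCC[D]ZCC[D]]]CC[[ZCC[D]CC[[ZZ]]ZCC[D]CC[[ZZ]]]]]

Derivation:
Step 0: D
Step 1: [ZZ]
Step 2: [ZCC[D]ZCC[D]]
Step 3: [ZCC[D]CC[[ZZ]]ZCC[D]CC[[ZZ]]]
Step 4: [ZCC[D]CC[[ZZ]]CC[[ZCC[D]ZCC[D]]]ZCC[D]CC[[ZZ]]CC[[ZCC[D]ZCC[D]]]]
Step 5: [ZCC[D]CC[[ZZ]]CC[[ZCC[D]ZCC[D]]]CC[[ZCC[D]CC[[ZZ]]ZCC[D]CC[[ZZ]]]]ZCC[D]CC[[ZZ]]CC[[ZCC[D]ZCC[D]]]CC[[ZCC[D]CC[[ZZ]]ZCC[D]CC[[ZZ]]]]]


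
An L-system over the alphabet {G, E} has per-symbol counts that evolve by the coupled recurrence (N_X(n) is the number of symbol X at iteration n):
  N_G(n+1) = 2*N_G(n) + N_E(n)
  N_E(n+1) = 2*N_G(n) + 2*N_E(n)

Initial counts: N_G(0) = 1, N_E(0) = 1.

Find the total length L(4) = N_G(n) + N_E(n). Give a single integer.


Answer: 280

Derivation:
Step 0: N_G=1, N_E=1, L=2
Step 1: N_G=3, N_E=4, L=7
Step 2: N_G=10, N_E=14, L=24
Step 3: N_G=34, N_E=48, L=82
Step 4: N_G=116, N_E=164, L=280


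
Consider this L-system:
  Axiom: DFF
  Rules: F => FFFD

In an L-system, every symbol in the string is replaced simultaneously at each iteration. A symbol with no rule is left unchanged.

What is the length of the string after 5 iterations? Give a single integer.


Answer: 729

Derivation:
Step 0: length = 3
Step 1: length = 9
Step 2: length = 27
Step 3: length = 81
Step 4: length = 243
Step 5: length = 729


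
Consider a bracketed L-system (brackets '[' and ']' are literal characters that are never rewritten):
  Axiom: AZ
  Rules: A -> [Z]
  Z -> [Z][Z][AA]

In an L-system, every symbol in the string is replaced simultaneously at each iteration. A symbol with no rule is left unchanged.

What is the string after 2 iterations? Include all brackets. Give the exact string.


Step 0: AZ
Step 1: [Z][Z][Z][AA]
Step 2: [[Z][Z][AA]][[Z][Z][AA]][[Z][Z][AA]][[Z][Z]]

Answer: [[Z][Z][AA]][[Z][Z][AA]][[Z][Z][AA]][[Z][Z]]


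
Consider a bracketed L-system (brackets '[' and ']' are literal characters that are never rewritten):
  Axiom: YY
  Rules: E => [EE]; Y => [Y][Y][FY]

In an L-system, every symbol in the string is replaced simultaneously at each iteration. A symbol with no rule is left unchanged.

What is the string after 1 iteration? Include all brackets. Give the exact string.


Step 0: YY
Step 1: [Y][Y][FY][Y][Y][FY]

Answer: [Y][Y][FY][Y][Y][FY]


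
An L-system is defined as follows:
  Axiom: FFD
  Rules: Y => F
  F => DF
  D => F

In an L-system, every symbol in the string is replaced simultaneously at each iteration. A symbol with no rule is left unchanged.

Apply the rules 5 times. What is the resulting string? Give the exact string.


Answer: DFFDFFDFDFFDFDFFDFFDFDFFDFFDFDFFDF

Derivation:
Step 0: FFD
Step 1: DFDFF
Step 2: FDFFDFDF
Step 3: DFFDFDFFDFFDF
Step 4: FDFDFFDFFDFDFFDFDFFDF
Step 5: DFFDFFDFDFFDFDFFDFFDFDFFDFFDFDFFDF


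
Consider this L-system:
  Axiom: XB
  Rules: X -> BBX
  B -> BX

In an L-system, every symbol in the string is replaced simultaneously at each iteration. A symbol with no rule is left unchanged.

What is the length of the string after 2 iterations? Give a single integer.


Answer: 12

Derivation:
Step 0: length = 2
Step 1: length = 5
Step 2: length = 12


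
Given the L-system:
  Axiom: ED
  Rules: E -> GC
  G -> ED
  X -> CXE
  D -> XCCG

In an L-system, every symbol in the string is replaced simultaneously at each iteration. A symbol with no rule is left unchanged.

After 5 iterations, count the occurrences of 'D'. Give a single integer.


Answer: 1

Derivation:
Step 0: ED  (1 'D')
Step 1: GCXCCG  (0 'D')
Step 2: EDCCXECCED  (2 'D')
Step 3: GCXCCGCCCXEGCCCGCXCCG  (0 'D')
Step 4: EDCCXECCEDCCCCXEGCEDCCCEDCCXECCED  (5 'D')
Step 5: GCXCCGCCCXEGCCCGCXCCGCCCCCXEGCEDCGCXCCGCCCGCXCCGCCCXEGCCCGCXCCG  (1 'D')


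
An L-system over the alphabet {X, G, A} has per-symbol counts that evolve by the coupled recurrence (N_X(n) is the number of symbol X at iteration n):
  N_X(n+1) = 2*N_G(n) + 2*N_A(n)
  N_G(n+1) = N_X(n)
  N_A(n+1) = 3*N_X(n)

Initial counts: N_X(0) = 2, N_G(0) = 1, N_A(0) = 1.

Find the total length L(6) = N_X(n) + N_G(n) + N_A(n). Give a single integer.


Answer: 2048

Derivation:
Step 0: N_X=2, N_G=1, N_A=1, L=4
Step 1: N_X=4, N_G=2, N_A=6, L=12
Step 2: N_X=16, N_G=4, N_A=12, L=32
Step 3: N_X=32, N_G=16, N_A=48, L=96
Step 4: N_X=128, N_G=32, N_A=96, L=256
Step 5: N_X=256, N_G=128, N_A=384, L=768
Step 6: N_X=1024, N_G=256, N_A=768, L=2048


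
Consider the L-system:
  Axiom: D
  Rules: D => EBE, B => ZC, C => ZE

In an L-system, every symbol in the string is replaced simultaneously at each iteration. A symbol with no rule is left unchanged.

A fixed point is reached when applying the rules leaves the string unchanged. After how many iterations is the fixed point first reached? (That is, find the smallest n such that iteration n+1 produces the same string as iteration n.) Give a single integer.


Step 0: D
Step 1: EBE
Step 2: EZCE
Step 3: EZZEE
Step 4: EZZEE  (unchanged — fixed point at step 3)

Answer: 3


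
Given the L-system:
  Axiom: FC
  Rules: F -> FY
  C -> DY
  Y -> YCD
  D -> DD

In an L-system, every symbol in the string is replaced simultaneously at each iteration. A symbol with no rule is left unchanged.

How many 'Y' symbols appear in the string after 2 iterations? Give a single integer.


Step 0: FC  (0 'Y')
Step 1: FYDY  (2 'Y')
Step 2: FYYCDDDYCD  (3 'Y')

Answer: 3


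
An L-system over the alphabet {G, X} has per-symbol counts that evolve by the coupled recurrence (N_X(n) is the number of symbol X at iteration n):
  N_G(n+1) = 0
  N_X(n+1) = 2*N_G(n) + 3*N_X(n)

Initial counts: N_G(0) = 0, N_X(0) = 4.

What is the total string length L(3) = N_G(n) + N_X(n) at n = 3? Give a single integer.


Step 0: N_G=0, N_X=4, L=4
Step 1: N_G=0, N_X=12, L=12
Step 2: N_G=0, N_X=36, L=36
Step 3: N_G=0, N_X=108, L=108

Answer: 108


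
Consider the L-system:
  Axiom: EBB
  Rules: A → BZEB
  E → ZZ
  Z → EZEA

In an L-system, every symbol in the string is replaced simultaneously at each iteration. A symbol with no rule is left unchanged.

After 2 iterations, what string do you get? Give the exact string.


Answer: EZEAEZEABB

Derivation:
Step 0: EBB
Step 1: ZZBB
Step 2: EZEAEZEABB


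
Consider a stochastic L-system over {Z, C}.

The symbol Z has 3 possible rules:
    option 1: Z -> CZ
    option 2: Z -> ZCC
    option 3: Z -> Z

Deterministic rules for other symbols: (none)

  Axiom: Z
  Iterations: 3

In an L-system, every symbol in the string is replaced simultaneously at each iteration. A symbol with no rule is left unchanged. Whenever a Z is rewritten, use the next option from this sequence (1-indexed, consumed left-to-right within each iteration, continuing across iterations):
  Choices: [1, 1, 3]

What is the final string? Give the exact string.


Step 0: Z
Step 1: CZ  (used choices [1])
Step 2: CCZ  (used choices [1])
Step 3: CCZ  (used choices [3])

Answer: CCZ


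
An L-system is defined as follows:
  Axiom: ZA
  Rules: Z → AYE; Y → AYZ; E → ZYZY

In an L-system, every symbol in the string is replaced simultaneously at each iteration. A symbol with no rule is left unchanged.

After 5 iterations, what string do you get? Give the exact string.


Answer: AAAAAYZAYEAAYZZYZYAAAYZAYEAYEAYZAYEAYZAAAYZAYEAYEAYZAYEAYZAAAYZAYEAAYZZYZYAAAYZAYEAYEAYZAYEAYZAAAYZAYEAAYZZYZYA

Derivation:
Step 0: ZA
Step 1: AYEA
Step 2: AAYZZYZYA
Step 3: AAAYZAYEAYEAYZAYEAYZA
Step 4: AAAAYZAYEAAYZZYZYAAYZZYZYAAYZAYEAAYZZYZYAAYZAYEA
Step 5: AAAAAYZAYEAAYZZYZYAAAYZAYEAYEAYZAYEAYZAAAYZAYEAYEAYZAYEAYZAAAYZAYEAAYZZYZYAAAYZAYEAYEAYZAYEAYZAAAYZAYEAAYZZYZYA


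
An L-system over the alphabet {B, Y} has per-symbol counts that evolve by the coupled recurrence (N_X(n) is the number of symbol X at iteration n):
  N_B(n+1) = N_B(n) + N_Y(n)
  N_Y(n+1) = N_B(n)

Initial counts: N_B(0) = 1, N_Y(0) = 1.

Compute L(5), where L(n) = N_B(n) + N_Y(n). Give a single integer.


Step 0: N_B=1, N_Y=1, L=2
Step 1: N_B=2, N_Y=1, L=3
Step 2: N_B=3, N_Y=2, L=5
Step 3: N_B=5, N_Y=3, L=8
Step 4: N_B=8, N_Y=5, L=13
Step 5: N_B=13, N_Y=8, L=21

Answer: 21


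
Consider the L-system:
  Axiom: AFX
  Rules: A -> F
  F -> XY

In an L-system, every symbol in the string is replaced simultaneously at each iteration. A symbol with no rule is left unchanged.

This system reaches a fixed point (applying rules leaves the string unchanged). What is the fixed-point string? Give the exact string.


Step 0: AFX
Step 1: FXYX
Step 2: XYXYX
Step 3: XYXYX  (unchanged — fixed point at step 2)

Answer: XYXYX


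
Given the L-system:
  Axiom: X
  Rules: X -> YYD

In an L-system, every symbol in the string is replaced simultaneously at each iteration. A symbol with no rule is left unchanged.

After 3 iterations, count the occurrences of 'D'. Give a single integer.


Answer: 1

Derivation:
Step 0: X  (0 'D')
Step 1: YYD  (1 'D')
Step 2: YYD  (1 'D')
Step 3: YYD  (1 'D')


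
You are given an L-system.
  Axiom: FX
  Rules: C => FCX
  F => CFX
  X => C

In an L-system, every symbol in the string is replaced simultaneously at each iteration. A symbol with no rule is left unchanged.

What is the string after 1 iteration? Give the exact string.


Answer: CFXC

Derivation:
Step 0: FX
Step 1: CFXC


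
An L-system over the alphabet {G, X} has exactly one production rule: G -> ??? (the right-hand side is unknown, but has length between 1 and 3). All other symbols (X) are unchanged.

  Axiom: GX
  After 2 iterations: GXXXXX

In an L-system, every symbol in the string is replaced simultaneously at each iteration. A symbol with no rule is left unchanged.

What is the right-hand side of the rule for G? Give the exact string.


Trying G -> GXX:
  Step 0: GX
  Step 1: GXXX
  Step 2: GXXXXX
Matches the given result.

Answer: GXX


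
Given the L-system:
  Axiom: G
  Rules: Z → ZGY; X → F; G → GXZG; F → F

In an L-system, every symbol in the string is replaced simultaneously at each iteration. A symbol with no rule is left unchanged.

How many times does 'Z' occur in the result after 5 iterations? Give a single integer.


Step 0: G  (0 'Z')
Step 1: GXZG  (1 'Z')
Step 2: GXZGFZGYGXZG  (3 'Z')
Step 3: GXZGFZGYGXZGFZGYGXZGYGXZGFZGYGXZG  (8 'Z')
Step 4: GXZGFZGYGXZGFZGYGXZGYGXZGFZGYGXZGFZGYGXZGYGXZGFZGYGXZGYGXZGFZGYGXZGFZGYGXZGYGXZGFZGYGXZG  (21 'Z')
Step 5: GXZGFZGYGXZGFZGYGXZGYGXZGFZGYGXZGFZGYGXZGYGXZGFZGYGXZGYGXZGFZGYGXZGFZGYGXZGYGXZGFZGYGXZGFZGYGXZGYGXZGFZGYGXZGYGXZGFZGYGXZGFZGYGXZGYGXZGFZGYGXZGYGXZGFZGYGXZGFZGYGXZGYGXZGFZGYGXZGFZGYGXZGYGXZGFZGYGXZGYGXZGFZGYGXZGFZGYGXZGYGXZGFZGYGXZG  (55 'Z')

Answer: 55


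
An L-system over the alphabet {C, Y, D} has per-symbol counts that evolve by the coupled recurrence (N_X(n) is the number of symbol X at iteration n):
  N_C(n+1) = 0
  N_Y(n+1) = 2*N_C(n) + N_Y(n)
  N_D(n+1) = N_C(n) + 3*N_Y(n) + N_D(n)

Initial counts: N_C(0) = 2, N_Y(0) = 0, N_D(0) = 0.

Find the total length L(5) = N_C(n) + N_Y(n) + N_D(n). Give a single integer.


Step 0: N_C=2, N_Y=0, N_D=0, L=2
Step 1: N_C=0, N_Y=4, N_D=2, L=6
Step 2: N_C=0, N_Y=4, N_D=14, L=18
Step 3: N_C=0, N_Y=4, N_D=26, L=30
Step 4: N_C=0, N_Y=4, N_D=38, L=42
Step 5: N_C=0, N_Y=4, N_D=50, L=54

Answer: 54


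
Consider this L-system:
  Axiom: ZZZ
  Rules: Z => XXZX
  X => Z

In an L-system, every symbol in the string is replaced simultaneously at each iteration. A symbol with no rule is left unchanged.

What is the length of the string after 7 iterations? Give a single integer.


Step 0: length = 3
Step 1: length = 12
Step 2: length = 21
Step 3: length = 57
Step 4: length = 120
Step 5: length = 291
Step 6: length = 651
Step 7: length = 1524

Answer: 1524


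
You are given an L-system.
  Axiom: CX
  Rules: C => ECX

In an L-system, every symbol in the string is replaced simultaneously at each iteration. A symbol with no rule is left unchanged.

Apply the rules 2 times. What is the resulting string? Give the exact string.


Step 0: CX
Step 1: ECXX
Step 2: EECXXX

Answer: EECXXX


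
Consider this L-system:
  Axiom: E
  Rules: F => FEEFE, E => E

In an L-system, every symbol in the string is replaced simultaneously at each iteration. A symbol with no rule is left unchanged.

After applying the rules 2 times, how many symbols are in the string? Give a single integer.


Step 0: length = 1
Step 1: length = 1
Step 2: length = 1

Answer: 1


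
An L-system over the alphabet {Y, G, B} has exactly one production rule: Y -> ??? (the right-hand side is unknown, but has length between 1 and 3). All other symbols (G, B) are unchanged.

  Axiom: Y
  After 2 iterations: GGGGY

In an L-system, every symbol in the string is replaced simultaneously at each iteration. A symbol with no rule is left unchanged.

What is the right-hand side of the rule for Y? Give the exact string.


Trying Y -> GGY:
  Step 0: Y
  Step 1: GGY
  Step 2: GGGGY
Matches the given result.

Answer: GGY


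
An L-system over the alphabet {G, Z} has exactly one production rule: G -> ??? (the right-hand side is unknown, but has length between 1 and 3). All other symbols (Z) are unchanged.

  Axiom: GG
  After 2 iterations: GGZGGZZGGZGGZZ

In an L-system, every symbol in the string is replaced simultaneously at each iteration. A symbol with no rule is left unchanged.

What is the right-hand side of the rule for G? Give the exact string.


Trying G -> GGZ:
  Step 0: GG
  Step 1: GGZGGZ
  Step 2: GGZGGZZGGZGGZZ
Matches the given result.

Answer: GGZ


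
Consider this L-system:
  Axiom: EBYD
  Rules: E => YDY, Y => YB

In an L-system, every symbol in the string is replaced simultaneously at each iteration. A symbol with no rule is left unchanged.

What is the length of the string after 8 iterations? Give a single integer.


Step 0: length = 4
Step 1: length = 7
Step 2: length = 10
Step 3: length = 13
Step 4: length = 16
Step 5: length = 19
Step 6: length = 22
Step 7: length = 25
Step 8: length = 28

Answer: 28


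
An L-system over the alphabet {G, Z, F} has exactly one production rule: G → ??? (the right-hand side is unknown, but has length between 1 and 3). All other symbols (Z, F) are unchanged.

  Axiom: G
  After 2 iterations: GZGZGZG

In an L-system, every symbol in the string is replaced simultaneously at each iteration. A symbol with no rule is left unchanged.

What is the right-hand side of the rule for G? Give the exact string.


Answer: GZG

Derivation:
Trying G → GZG:
  Step 0: G
  Step 1: GZG
  Step 2: GZGZGZG
Matches the given result.


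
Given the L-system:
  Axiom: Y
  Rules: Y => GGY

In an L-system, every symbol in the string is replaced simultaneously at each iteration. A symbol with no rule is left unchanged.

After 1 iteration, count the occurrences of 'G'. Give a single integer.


Answer: 2

Derivation:
Step 0: Y  (0 'G')
Step 1: GGY  (2 'G')


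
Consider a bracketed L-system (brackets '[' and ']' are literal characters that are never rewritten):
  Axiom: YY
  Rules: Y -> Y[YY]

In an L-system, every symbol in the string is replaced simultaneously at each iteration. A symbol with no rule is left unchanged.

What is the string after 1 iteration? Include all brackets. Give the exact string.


Answer: Y[YY]Y[YY]

Derivation:
Step 0: YY
Step 1: Y[YY]Y[YY]


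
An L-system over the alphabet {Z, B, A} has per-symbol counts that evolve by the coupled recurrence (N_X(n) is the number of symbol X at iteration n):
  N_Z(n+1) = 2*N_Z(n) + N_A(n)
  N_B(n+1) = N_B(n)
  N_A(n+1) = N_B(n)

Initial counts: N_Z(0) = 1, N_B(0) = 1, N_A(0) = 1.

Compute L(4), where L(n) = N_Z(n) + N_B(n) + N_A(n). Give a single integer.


Step 0: N_Z=1, N_B=1, N_A=1, L=3
Step 1: N_Z=3, N_B=1, N_A=1, L=5
Step 2: N_Z=7, N_B=1, N_A=1, L=9
Step 3: N_Z=15, N_B=1, N_A=1, L=17
Step 4: N_Z=31, N_B=1, N_A=1, L=33

Answer: 33


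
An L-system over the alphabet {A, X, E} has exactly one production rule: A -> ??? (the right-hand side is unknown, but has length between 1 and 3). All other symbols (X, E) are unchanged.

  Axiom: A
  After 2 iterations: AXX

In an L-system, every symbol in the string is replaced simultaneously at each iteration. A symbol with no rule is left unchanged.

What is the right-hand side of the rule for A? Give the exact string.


Answer: AX

Derivation:
Trying A -> AX:
  Step 0: A
  Step 1: AX
  Step 2: AXX
Matches the given result.


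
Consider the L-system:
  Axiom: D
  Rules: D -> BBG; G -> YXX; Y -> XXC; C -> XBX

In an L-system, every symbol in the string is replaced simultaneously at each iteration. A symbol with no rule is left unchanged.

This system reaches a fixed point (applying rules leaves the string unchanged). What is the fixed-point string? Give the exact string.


Step 0: D
Step 1: BBG
Step 2: BBYXX
Step 3: BBXXCXX
Step 4: BBXXXBXXX
Step 5: BBXXXBXXX  (unchanged — fixed point at step 4)

Answer: BBXXXBXXX


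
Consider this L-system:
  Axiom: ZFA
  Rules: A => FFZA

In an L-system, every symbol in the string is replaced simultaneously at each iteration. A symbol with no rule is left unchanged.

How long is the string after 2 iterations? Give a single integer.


Step 0: length = 3
Step 1: length = 6
Step 2: length = 9

Answer: 9


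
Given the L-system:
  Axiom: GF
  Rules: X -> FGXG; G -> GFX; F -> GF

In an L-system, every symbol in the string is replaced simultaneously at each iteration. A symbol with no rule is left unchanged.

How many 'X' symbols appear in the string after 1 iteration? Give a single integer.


Answer: 1

Derivation:
Step 0: GF  (0 'X')
Step 1: GFXGF  (1 'X')


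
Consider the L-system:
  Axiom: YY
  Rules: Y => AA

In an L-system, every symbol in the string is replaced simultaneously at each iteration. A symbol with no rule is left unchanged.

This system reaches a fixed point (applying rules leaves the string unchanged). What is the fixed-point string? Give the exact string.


Step 0: YY
Step 1: AAAA
Step 2: AAAA  (unchanged — fixed point at step 1)

Answer: AAAA


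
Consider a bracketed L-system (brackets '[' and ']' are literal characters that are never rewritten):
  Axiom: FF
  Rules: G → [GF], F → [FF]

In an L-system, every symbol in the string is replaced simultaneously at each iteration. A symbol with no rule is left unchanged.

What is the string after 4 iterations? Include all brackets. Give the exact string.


Step 0: FF
Step 1: [FF][FF]
Step 2: [[FF][FF]][[FF][FF]]
Step 3: [[[FF][FF]][[FF][FF]]][[[FF][FF]][[FF][FF]]]
Step 4: [[[[FF][FF]][[FF][FF]]][[[FF][FF]][[FF][FF]]]][[[[FF][FF]][[FF][FF]]][[[FF][FF]][[FF][FF]]]]

Answer: [[[[FF][FF]][[FF][FF]]][[[FF][FF]][[FF][FF]]]][[[[FF][FF]][[FF][FF]]][[[FF][FF]][[FF][FF]]]]


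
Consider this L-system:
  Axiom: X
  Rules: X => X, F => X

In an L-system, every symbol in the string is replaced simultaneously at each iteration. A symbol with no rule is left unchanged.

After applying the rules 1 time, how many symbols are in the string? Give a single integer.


Step 0: length = 1
Step 1: length = 1

Answer: 1


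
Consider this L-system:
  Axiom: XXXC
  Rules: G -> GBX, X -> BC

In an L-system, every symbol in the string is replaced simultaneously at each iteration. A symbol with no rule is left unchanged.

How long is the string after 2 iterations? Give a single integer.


Step 0: length = 4
Step 1: length = 7
Step 2: length = 7

Answer: 7


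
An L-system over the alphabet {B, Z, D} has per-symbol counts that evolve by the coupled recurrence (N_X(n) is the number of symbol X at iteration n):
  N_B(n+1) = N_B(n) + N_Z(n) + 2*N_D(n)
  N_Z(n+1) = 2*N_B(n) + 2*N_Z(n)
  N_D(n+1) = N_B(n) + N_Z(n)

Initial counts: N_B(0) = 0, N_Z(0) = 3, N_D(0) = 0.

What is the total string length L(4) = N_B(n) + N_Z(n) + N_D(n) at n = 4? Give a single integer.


Step 0: N_B=0, N_Z=3, N_D=0, L=3
Step 1: N_B=3, N_Z=6, N_D=3, L=12
Step 2: N_B=15, N_Z=18, N_D=9, L=42
Step 3: N_B=51, N_Z=66, N_D=33, L=150
Step 4: N_B=183, N_Z=234, N_D=117, L=534

Answer: 534


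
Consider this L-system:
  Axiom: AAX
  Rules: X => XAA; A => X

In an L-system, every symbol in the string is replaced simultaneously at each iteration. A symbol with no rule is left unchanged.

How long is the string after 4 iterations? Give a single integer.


Step 0: length = 3
Step 1: length = 5
Step 2: length = 11
Step 3: length = 21
Step 4: length = 43

Answer: 43


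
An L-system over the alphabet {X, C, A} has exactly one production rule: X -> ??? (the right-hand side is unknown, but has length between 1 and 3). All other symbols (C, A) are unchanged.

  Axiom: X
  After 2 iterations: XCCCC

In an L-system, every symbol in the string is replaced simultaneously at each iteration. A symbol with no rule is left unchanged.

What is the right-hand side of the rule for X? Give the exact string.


Trying X -> XCC:
  Step 0: X
  Step 1: XCC
  Step 2: XCCCC
Matches the given result.

Answer: XCC


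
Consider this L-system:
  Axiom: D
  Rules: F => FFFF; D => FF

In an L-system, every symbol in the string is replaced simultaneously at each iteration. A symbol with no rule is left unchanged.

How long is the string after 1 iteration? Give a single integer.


Step 0: length = 1
Step 1: length = 2

Answer: 2


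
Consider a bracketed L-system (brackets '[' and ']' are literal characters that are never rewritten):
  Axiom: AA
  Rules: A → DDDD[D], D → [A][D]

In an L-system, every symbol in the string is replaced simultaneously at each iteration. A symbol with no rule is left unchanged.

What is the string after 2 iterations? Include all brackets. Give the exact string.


Step 0: AA
Step 1: DDDD[D]DDDD[D]
Step 2: [A][D][A][D][A][D][A][D][[A][D]][A][D][A][D][A][D][A][D][[A][D]]

Answer: [A][D][A][D][A][D][A][D][[A][D]][A][D][A][D][A][D][A][D][[A][D]]


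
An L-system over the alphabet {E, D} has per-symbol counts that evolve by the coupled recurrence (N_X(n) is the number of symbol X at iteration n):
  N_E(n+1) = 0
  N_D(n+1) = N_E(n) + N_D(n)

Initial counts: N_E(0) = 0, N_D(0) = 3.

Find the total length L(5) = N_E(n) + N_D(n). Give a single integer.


Step 0: N_E=0, N_D=3, L=3
Step 1: N_E=0, N_D=3, L=3
Step 2: N_E=0, N_D=3, L=3
Step 3: N_E=0, N_D=3, L=3
Step 4: N_E=0, N_D=3, L=3
Step 5: N_E=0, N_D=3, L=3

Answer: 3
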